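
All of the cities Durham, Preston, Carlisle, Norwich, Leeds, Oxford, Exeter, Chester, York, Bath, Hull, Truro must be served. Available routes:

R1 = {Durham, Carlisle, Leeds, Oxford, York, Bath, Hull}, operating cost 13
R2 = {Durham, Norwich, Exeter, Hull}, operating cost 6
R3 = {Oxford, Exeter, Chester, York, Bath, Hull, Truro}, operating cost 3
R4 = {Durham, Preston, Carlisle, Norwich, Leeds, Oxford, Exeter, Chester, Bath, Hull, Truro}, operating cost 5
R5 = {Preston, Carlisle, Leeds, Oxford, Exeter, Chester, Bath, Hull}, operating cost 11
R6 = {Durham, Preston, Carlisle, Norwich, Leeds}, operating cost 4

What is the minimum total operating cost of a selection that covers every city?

R3, R6 cover every city at operating cost 3 + 4 = 7.
Any cover uses at least 2 routes; among all covering selections none totals below 7.

7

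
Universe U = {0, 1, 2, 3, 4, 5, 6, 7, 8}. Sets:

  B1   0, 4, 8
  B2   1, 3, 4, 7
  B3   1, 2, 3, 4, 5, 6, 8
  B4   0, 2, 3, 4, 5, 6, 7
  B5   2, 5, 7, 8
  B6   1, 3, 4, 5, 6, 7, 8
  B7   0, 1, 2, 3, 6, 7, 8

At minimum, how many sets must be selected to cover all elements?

2

B3, B4 together cover {0, 1, 2, 3, 4, 5, 6, 7, 8} — every element.
No single set contains all 9 elements, so 2 is optimal.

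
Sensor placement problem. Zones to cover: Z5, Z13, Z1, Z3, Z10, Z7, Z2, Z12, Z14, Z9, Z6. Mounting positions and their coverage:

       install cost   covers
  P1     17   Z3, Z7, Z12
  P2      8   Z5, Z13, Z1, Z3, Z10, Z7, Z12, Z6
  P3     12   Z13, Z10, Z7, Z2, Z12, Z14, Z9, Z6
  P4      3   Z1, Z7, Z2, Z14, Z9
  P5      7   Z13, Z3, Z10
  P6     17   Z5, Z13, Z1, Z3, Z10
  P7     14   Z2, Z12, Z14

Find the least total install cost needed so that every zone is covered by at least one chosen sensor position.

11

P2, P4 cover every zone at install cost 8 + 3 = 11.
Any cover uses at least 2 sensor positions; among all covering selections none totals below 11.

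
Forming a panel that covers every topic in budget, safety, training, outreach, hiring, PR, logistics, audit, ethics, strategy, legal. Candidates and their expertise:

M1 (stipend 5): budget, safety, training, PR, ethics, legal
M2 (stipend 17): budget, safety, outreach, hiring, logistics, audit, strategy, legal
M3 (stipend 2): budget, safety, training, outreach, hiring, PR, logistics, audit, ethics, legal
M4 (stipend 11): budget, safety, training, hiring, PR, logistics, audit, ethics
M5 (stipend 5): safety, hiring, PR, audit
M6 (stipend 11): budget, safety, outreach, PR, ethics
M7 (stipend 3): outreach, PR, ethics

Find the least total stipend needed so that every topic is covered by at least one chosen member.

M2, M3 cover every topic at stipend 17 + 2 = 19.
Any cover uses at least 2 members; among all covering selections none totals below 19.

19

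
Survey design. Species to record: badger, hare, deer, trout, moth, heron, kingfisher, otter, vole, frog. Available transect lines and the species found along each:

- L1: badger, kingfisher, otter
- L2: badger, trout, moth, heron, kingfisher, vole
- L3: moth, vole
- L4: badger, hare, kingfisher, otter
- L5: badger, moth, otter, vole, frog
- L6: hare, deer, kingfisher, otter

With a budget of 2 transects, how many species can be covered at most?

9

Choosing L2, L6 covers {badger, hare, deer, trout, moth, heron, kingfisher, otter, vole} — 9 species.
No choice of 2 transects does better; here frog is left uncovered.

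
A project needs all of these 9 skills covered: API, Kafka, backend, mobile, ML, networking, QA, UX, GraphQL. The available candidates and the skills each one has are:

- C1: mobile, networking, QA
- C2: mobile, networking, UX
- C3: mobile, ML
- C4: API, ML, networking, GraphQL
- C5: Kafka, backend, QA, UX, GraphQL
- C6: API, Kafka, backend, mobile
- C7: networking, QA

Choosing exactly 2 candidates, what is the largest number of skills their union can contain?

8

Choosing C4, C5 covers {API, Kafka, backend, ML, networking, QA, UX, GraphQL} — 8 skills.
No choice of 2 candidates does better; here mobile is left uncovered.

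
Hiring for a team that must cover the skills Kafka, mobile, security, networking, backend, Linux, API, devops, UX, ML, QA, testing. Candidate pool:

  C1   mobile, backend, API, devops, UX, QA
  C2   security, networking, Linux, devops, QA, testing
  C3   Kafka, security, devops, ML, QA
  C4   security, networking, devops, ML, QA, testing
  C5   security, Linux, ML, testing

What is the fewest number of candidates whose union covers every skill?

C1, C2, C3 together cover {Kafka, mobile, security, networking, backend, Linux, API, devops, UX, ML, QA, testing} — every skill.
No 2 of the 5 candidates cover everything (all 10 pairs fall short), so 3 is minimum.

3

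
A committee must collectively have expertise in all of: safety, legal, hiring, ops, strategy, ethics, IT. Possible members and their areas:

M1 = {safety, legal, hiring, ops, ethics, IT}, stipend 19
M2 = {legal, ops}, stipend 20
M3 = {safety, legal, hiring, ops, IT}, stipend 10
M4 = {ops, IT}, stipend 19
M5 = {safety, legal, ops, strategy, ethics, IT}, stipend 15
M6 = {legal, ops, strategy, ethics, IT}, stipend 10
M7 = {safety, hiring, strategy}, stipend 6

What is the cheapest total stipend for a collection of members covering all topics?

M6, M7 cover every topic at stipend 10 + 6 = 16.
Any cover uses at least 2 members; among all covering selections none totals below 16.

16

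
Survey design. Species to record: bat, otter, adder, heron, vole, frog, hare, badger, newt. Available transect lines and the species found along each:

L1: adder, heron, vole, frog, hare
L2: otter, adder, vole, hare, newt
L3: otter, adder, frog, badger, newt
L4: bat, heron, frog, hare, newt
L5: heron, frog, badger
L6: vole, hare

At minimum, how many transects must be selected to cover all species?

L1, L3, L4 together cover {bat, otter, adder, heron, vole, frog, hare, badger, newt} — every species.
No 2 of the 6 transects cover everything (all 15 pairs fall short), so 3 is minimum.

3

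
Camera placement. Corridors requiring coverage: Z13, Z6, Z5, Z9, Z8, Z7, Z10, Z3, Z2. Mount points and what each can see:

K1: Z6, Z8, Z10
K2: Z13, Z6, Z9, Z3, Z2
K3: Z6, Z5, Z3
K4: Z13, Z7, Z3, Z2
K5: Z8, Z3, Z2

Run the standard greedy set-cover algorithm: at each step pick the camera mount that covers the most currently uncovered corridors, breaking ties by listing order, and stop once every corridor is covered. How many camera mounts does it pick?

4

Pick 1: K2 covers 5 new corridors (Z13, Z6, Z9, Z3, Z2).
Pick 2: K1 covers 2 new corridors (Z8, Z10).
Pick 3: K3 covers 1 new corridors (Z5).
Pick 4: K4 covers 1 new corridors (Z7).
Greedy uses 4 camera mounts.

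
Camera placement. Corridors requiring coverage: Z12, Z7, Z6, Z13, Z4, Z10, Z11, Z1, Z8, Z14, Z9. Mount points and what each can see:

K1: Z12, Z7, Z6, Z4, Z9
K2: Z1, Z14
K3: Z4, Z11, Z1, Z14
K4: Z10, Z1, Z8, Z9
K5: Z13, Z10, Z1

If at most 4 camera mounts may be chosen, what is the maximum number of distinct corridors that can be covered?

11

Choosing K1, K3, K4, K5 covers {Z12, Z7, Z6, Z13, Z4, Z10, Z11, Z1, Z8, Z14, Z9} — 11 corridors.
That is all 11 corridors.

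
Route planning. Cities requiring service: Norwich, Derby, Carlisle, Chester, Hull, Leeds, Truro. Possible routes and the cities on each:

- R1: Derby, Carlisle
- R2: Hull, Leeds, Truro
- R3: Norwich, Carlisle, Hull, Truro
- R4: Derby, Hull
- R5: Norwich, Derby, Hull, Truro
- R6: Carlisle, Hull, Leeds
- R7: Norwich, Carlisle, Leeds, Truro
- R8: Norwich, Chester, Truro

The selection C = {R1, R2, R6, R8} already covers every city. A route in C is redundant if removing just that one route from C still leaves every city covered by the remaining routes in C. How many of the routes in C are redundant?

Drop R1: Derby uncovered — not redundant.
Drop R2: the rest still cover every city — redundant.
Drop R6: the rest still cover every city — redundant.
Drop R8: Norwich, Chester uncovered — not redundant.
2 redundant: R2, R6.

2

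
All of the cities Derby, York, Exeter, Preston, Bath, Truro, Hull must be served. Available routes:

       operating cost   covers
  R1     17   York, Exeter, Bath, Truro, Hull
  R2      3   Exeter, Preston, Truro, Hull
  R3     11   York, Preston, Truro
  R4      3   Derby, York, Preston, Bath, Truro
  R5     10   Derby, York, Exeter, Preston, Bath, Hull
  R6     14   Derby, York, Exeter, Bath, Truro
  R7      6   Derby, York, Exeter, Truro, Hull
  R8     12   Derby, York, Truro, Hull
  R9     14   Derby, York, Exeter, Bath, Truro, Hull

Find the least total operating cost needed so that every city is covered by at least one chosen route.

6

R2, R4 cover every city at operating cost 3 + 3 = 6.
Any cover uses at least 2 routes; among all covering selections none totals below 6.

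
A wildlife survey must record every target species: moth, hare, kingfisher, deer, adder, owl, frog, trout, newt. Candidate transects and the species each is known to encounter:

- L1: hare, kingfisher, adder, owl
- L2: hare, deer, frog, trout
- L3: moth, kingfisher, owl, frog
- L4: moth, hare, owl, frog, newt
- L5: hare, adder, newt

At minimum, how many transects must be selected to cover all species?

L1, L2, L4 together cover {moth, hare, kingfisher, deer, adder, owl, frog, trout, newt} — every species.
No 2 of the 5 transects cover everything (all 10 pairs fall short), so 3 is minimum.

3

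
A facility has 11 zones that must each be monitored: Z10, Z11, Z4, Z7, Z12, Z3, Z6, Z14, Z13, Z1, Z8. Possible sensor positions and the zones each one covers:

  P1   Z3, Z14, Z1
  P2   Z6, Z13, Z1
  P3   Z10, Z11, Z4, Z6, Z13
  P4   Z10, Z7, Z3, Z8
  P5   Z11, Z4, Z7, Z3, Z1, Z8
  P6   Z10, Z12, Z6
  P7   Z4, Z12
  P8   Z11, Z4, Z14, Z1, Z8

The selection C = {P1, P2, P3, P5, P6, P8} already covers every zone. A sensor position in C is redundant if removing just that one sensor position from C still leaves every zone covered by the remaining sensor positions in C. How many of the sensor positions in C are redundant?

Drop P1: the rest still cover every zone — redundant.
Drop P2: the rest still cover every zone — redundant.
Drop P3: the rest still cover every zone — redundant.
Drop P5: Z7 uncovered — not redundant.
Drop P6: Z12 uncovered — not redundant.
Drop P8: the rest still cover every zone — redundant.
4 redundant: P1, P2, P3, P8.

4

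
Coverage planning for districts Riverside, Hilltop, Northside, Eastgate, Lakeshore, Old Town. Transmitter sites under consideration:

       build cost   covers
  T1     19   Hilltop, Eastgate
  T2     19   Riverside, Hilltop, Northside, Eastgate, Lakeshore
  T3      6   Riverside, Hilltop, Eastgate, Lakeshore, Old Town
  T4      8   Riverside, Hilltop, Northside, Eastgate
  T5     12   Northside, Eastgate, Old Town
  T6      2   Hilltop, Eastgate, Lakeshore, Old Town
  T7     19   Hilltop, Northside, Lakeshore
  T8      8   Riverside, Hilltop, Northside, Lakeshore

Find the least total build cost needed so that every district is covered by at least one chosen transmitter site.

T4, T6 cover every district at build cost 8 + 2 = 10.
Any cover uses at least 2 transmitter sites; among all covering selections none totals below 10.

10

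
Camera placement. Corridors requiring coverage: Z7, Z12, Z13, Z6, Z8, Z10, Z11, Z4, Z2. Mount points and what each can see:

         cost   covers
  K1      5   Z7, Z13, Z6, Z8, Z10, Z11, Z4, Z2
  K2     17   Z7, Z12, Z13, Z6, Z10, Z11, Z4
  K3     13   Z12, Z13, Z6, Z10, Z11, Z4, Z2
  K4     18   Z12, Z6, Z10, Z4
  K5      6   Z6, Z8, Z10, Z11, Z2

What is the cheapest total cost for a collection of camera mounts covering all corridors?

K1, K3 cover every corridor at cost 5 + 13 = 18.
Any cover uses at least 2 camera mounts; among all covering selections none totals below 18.

18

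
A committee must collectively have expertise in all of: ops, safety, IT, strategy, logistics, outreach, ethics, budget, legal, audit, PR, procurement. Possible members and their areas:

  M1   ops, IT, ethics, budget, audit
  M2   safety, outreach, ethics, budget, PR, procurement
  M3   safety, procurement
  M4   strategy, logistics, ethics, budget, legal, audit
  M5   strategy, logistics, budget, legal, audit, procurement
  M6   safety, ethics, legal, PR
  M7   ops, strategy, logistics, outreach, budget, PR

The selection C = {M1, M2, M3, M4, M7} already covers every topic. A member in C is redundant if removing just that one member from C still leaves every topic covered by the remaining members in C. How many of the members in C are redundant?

3

Drop M1: IT uncovered — not redundant.
Drop M2: the rest still cover every topic — redundant.
Drop M3: the rest still cover every topic — redundant.
Drop M4: legal uncovered — not redundant.
Drop M7: the rest still cover every topic — redundant.
3 redundant: M2, M3, M7.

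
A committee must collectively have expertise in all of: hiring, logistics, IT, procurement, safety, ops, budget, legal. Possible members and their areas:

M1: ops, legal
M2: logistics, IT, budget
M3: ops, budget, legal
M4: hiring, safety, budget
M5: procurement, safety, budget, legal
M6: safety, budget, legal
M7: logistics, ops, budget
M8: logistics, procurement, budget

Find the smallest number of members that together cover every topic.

4

M1, M2, M4, M5 together cover {hiring, logistics, IT, procurement, safety, ops, budget, legal} — every topic.
No 3 of the 8 members cover everything (all 56 triples fall short), so 4 is minimum.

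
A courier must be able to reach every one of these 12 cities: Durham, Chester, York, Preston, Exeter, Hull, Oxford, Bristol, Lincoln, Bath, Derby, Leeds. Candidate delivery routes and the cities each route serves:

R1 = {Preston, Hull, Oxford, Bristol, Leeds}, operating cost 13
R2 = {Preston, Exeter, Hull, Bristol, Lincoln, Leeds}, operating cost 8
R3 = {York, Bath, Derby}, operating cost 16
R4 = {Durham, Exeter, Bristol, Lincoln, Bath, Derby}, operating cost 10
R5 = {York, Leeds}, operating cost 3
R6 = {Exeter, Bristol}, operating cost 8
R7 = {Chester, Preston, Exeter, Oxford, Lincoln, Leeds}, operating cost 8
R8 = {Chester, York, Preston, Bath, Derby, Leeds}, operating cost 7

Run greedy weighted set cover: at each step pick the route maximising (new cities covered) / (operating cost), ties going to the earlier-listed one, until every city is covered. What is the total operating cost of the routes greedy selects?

Pick 1: R8 adds 6 new (Chester, York, Preston, Bath, Derby, Leeds) at operating cost 7 (ratio 6/7).
Pick 2: R2 adds 4 new (Exeter, Hull, Bristol, Lincoln) at operating cost 8 (ratio 4/8).
Pick 3: R7 adds 1 new (Oxford) at operating cost 8 (ratio 1/8).
Pick 4: R4 adds 1 new (Durham) at operating cost 10 (ratio 1/10).
Greedy total operating cost: 7 + 8 + 8 + 10 = 33. (The true optimum is 29, so greedy overshoots here.)

33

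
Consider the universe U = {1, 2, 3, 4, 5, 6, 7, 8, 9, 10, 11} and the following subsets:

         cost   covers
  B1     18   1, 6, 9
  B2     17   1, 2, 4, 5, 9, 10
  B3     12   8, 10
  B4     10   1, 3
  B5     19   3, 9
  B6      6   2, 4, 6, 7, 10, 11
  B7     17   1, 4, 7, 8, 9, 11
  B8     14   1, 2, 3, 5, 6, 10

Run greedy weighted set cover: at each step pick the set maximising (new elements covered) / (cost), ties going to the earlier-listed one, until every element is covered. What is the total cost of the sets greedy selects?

37

Pick 1: B6 adds 6 new (2, 4, 6, 7, 10, 11) at cost 6 (ratio 6/6).
Pick 2: B8 adds 3 new (1, 3, 5) at cost 14 (ratio 3/14).
Pick 3: B7 adds 2 new (8, 9) at cost 17 (ratio 2/17).
Greedy total cost: 6 + 14 + 17 = 37. (The true optimum is 31, so greedy overshoots here.)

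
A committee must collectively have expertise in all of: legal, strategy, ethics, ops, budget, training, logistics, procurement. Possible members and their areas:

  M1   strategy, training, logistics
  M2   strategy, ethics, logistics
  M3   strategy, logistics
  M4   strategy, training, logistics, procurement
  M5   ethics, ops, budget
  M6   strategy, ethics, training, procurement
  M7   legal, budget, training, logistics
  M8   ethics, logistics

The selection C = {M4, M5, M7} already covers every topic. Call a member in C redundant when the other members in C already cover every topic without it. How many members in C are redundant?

0

Drop M4: strategy, procurement uncovered — not redundant.
Drop M5: ethics, ops uncovered — not redundant.
Drop M7: legal uncovered — not redundant.
None of the members in C is redundant.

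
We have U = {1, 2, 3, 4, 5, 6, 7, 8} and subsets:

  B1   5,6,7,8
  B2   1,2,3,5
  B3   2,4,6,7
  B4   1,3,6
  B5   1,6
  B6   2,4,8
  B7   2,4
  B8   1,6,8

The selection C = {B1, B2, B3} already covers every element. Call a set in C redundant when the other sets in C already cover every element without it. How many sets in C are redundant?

0

Drop B1: 8 uncovered — not redundant.
Drop B2: 1, 3 uncovered — not redundant.
Drop B3: 4 uncovered — not redundant.
None of the sets in C is redundant.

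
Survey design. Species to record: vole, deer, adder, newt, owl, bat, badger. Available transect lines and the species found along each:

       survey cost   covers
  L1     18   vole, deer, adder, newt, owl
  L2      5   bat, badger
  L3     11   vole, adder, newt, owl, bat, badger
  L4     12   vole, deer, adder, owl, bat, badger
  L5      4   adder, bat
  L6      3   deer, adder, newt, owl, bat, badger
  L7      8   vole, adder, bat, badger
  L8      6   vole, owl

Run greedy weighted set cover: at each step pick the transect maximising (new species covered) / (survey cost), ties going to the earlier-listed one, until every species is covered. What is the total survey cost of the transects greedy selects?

9

Pick 1: L6 adds 6 new (deer, adder, newt, owl, bat, badger) at survey cost 3 (ratio 6/3).
Pick 2: L8 adds 1 new (vole) at survey cost 6 (ratio 1/6).
Greedy total survey cost: 3 + 6 = 9.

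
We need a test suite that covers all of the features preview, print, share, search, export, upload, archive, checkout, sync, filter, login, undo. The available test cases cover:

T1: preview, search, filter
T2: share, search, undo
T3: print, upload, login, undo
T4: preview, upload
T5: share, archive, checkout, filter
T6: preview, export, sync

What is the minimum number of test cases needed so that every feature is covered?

4

T1, T3, T5, T6 together cover {preview, print, share, search, export, upload, archive, checkout, sync, filter, login, undo} — every feature.
No 3 of the 6 test cases cover everything (all 20 triples fall short), so 4 is minimum.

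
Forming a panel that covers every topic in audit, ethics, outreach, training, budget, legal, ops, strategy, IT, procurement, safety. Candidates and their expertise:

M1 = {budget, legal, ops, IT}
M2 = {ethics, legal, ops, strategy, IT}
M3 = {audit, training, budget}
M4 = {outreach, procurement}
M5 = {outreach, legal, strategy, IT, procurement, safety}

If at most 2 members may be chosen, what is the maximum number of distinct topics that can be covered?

9

Choosing M3, M5 covers {audit, outreach, training, budget, legal, strategy, IT, procurement, safety} — 9 topics.
No choice of 2 members does better; here ethics, ops are left uncovered.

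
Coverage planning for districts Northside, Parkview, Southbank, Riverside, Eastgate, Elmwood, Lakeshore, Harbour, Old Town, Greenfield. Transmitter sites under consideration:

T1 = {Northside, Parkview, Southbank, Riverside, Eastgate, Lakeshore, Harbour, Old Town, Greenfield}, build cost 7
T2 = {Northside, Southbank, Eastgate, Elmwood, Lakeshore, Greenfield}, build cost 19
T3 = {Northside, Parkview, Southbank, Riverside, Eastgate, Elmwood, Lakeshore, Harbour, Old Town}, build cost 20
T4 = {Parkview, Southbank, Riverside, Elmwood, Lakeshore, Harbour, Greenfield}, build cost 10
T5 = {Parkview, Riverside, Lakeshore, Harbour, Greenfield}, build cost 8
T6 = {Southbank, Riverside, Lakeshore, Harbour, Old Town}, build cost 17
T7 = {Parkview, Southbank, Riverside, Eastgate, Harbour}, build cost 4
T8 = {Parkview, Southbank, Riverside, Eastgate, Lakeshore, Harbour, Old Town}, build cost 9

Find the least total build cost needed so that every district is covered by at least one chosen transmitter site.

17

T1, T4 cover every district at build cost 7 + 10 = 17.
Any cover uses at least 2 transmitter sites; among all covering selections none totals below 17.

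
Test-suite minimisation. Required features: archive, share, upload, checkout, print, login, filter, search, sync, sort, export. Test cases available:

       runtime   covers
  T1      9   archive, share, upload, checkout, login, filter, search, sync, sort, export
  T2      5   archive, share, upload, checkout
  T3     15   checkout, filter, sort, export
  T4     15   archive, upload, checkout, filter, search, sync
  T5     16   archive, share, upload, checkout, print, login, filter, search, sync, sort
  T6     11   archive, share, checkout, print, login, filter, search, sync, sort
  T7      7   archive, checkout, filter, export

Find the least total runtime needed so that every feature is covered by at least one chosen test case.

20

T1, T6 cover every feature at runtime 9 + 11 = 20.
Any cover uses at least 2 test cases; among all covering selections none totals below 20.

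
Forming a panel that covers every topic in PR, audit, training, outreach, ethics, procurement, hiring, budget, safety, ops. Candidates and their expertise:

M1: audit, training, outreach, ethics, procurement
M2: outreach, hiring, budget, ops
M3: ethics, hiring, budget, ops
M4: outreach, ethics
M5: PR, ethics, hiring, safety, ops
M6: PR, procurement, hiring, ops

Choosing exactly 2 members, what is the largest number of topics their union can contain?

Choosing M1, M5 covers {PR, audit, training, outreach, ethics, procurement, hiring, safety, ops} — 9 topics.
No choice of 2 members does better; here budget is left uncovered.

9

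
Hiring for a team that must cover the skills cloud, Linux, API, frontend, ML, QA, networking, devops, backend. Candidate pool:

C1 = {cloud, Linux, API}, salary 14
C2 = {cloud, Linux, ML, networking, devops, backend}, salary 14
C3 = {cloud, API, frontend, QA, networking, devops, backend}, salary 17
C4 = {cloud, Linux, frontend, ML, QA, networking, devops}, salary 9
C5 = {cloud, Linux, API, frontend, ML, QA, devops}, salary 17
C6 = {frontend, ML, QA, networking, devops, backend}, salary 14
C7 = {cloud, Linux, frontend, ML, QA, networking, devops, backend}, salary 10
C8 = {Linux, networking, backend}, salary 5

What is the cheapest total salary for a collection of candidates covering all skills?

22

C5, C8 cover every skill at salary 17 + 5 = 22.
Any cover uses at least 2 candidates; among all covering selections none totals below 22.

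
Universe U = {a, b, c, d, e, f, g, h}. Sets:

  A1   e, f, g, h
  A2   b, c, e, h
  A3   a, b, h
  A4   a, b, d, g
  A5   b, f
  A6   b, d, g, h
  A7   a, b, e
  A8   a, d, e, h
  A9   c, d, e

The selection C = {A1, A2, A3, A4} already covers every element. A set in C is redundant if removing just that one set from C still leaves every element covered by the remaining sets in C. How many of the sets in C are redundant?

1

Drop A1: f uncovered — not redundant.
Drop A2: c uncovered — not redundant.
Drop A3: the rest still cover every element — redundant.
Drop A4: d uncovered — not redundant.
1 redundant: A3.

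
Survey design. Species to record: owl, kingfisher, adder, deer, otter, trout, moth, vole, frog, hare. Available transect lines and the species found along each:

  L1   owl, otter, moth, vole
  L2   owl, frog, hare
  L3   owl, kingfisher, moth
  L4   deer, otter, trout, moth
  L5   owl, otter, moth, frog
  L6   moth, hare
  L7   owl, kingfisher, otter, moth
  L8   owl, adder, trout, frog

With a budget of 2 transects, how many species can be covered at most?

7

Choosing L1, L8 covers {owl, adder, otter, trout, moth, vole, frog} — 7 species.
No choice of 2 transects does better; here kingfisher, deer, hare are left uncovered.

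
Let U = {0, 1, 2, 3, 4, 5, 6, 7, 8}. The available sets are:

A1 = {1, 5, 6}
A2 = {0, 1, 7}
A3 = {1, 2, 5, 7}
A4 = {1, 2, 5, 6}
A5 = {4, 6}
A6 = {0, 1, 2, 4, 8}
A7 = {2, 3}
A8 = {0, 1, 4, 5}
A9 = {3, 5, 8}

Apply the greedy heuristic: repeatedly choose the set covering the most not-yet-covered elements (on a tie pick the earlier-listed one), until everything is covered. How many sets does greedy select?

Pick 1: A6 covers 5 new elements (0, 1, 2, 4, 8).
Pick 2: A1 covers 2 new elements (5, 6).
Pick 3: A2 covers 1 new elements (7).
Pick 4: A7 covers 1 new elements (3).
Greedy uses 4 sets.

4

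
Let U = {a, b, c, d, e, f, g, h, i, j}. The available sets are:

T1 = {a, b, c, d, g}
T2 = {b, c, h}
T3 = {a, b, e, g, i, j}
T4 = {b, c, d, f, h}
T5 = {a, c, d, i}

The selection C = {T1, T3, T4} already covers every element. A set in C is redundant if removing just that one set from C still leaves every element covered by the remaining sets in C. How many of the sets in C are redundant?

Drop T1: the rest still cover every element — redundant.
Drop T3: e, i, j uncovered — not redundant.
Drop T4: f, h uncovered — not redundant.
1 redundant: T1.

1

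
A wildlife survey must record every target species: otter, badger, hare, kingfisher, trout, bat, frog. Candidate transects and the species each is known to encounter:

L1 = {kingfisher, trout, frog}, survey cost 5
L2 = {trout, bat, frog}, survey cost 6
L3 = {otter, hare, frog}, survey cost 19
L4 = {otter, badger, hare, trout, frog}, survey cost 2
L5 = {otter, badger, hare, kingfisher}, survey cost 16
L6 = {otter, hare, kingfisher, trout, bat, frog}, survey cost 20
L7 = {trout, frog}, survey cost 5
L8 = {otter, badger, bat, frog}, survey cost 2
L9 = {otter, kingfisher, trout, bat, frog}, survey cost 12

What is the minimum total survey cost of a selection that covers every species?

L1, L4, L8 cover every species at survey cost 5 + 2 + 2 = 9.
Any cover uses at least 2 transects; among all covering selections none totals below 9.

9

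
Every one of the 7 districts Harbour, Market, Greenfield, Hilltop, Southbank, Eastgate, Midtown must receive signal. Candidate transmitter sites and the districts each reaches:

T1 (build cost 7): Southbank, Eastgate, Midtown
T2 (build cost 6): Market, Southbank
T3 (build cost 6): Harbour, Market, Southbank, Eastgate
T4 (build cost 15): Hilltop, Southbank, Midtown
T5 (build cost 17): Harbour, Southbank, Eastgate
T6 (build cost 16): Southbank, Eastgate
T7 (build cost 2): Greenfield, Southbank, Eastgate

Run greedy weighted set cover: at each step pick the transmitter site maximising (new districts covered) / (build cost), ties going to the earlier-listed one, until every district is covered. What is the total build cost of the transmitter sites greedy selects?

Pick 1: T7 adds 3 new (Greenfield, Southbank, Eastgate) at build cost 2 (ratio 3/2).
Pick 2: T3 adds 2 new (Harbour, Market) at build cost 6 (ratio 2/6).
Pick 3: T1 adds 1 new (Midtown) at build cost 7 (ratio 1/7).
Pick 4: T4 adds 1 new (Hilltop) at build cost 15 (ratio 1/15).
Greedy total build cost: 2 + 6 + 7 + 15 = 30. (The true optimum is 23, so greedy overshoots here.)

30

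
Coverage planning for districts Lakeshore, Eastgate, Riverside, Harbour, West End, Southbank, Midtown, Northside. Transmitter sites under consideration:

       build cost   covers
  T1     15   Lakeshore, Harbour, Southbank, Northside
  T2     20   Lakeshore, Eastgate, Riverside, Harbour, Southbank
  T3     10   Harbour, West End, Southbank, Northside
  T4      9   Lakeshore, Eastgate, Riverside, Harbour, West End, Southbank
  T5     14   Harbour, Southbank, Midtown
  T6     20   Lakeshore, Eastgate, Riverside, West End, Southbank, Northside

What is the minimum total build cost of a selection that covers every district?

33

T3, T4, T5 cover every district at build cost 10 + 9 + 14 = 33.
Any cover uses at least 2 transmitter sites; among all covering selections none totals below 33.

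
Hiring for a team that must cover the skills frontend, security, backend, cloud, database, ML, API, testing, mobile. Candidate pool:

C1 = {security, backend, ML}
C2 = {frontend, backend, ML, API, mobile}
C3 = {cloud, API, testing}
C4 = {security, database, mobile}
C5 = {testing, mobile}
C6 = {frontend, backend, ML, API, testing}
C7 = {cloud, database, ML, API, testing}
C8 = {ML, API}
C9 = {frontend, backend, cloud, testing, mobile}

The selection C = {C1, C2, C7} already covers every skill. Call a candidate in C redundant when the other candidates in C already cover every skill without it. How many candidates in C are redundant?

0

Drop C1: security uncovered — not redundant.
Drop C2: frontend, mobile uncovered — not redundant.
Drop C7: cloud, database, testing uncovered — not redundant.
None of the candidates in C is redundant.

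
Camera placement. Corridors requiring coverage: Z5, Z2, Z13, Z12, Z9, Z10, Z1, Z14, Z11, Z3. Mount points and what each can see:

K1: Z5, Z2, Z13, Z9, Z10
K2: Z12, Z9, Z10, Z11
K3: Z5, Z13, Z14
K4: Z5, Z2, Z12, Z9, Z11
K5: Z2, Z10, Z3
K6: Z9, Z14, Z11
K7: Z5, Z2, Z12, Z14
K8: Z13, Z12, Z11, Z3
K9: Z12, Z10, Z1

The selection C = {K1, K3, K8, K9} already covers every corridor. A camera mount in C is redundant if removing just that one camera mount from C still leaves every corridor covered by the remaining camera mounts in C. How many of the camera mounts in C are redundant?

0

Drop K1: Z2, Z9 uncovered — not redundant.
Drop K3: Z14 uncovered — not redundant.
Drop K8: Z11, Z3 uncovered — not redundant.
Drop K9: Z1 uncovered — not redundant.
None of the camera mounts in C is redundant.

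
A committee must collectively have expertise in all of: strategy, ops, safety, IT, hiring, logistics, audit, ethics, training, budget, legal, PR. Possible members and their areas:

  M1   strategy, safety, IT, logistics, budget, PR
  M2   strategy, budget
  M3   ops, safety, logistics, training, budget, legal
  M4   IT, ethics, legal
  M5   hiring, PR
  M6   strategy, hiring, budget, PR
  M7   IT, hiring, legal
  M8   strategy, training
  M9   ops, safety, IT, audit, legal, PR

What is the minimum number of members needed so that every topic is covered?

4

M3, M4, M6, M9 together cover {strategy, ops, safety, IT, hiring, logistics, audit, ethics, training, budget, legal, PR} — every topic.
No 3 of the 9 members cover everything (all 84 triples fall short), so 4 is minimum.
Greedy (largest uncovered first) would take M1, M3, M4, M5, M9 — 5 members — but 4 suffice.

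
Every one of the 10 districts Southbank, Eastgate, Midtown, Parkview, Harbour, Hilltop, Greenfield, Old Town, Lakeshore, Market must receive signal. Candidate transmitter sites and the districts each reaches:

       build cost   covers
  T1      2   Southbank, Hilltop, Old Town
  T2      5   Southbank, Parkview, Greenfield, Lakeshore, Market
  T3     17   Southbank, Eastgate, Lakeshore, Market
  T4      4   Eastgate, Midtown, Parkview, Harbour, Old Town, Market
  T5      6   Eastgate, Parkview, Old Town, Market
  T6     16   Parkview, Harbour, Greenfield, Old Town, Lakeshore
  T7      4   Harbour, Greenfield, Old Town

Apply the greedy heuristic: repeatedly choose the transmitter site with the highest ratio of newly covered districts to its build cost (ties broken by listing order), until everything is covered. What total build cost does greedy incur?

11

Pick 1: T1 adds 3 new (Southbank, Hilltop, Old Town) at build cost 2 (ratio 3/2).
Pick 2: T4 adds 5 new (Eastgate, Midtown, Parkview, Harbour, Market) at build cost 4 (ratio 5/4).
Pick 3: T2 adds 2 new (Greenfield, Lakeshore) at build cost 5 (ratio 2/5).
Greedy total build cost: 2 + 4 + 5 = 11.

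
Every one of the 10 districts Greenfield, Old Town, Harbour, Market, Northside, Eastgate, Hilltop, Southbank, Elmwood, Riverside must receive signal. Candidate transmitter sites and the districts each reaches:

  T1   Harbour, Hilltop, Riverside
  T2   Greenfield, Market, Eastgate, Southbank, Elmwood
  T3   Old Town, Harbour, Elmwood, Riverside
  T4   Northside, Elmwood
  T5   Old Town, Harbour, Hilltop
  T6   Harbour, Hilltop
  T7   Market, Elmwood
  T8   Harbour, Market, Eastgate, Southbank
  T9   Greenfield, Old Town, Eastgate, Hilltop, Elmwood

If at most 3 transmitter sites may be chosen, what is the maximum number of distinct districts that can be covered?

Choosing T1, T2, T3 covers {Greenfield, Old Town, Harbour, Market, Eastgate, Hilltop, Southbank, Elmwood, Riverside} — 9 districts.
No choice of 3 transmitter sites does better; here Northside is left uncovered.

9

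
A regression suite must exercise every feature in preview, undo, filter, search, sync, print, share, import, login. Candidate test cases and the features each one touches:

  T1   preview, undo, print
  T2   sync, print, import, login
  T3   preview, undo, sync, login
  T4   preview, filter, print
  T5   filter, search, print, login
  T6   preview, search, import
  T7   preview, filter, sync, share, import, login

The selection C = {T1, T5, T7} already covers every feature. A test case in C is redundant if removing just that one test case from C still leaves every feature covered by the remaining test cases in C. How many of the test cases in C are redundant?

0

Drop T1: undo uncovered — not redundant.
Drop T5: search uncovered — not redundant.
Drop T7: sync, share, import uncovered — not redundant.
None of the test cases in C is redundant.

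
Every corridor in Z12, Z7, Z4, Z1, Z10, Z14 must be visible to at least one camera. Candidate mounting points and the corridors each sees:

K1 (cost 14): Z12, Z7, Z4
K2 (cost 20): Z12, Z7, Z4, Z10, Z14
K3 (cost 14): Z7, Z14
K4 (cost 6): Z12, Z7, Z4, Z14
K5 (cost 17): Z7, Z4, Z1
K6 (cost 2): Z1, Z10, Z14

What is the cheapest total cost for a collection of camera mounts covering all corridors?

8

K4, K6 cover every corridor at cost 6 + 2 = 8.
Any cover uses at least 2 camera mounts; among all covering selections none totals below 8.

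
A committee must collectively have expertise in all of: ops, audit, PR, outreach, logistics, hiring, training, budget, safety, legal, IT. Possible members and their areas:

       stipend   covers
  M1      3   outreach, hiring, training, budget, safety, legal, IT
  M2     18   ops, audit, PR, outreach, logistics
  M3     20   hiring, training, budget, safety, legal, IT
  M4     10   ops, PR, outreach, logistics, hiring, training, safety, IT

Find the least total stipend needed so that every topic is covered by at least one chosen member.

M1, M2 cover every topic at stipend 3 + 18 = 21.
Any cover uses at least 2 members; among all covering selections none totals below 21.
Greedy by coverage-per-stipend would pick M1, M4, M2 for 31 — worse than the optimum 21.

21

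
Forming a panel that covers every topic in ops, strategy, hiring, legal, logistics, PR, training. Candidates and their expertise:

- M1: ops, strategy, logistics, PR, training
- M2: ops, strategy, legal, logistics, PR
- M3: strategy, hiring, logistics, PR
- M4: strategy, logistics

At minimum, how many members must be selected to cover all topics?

3

M1, M2, M3 together cover {ops, strategy, hiring, legal, logistics, PR, training} — every topic.
No 2 of the 4 members cover everything (all 6 pairs fall short), so 3 is minimum.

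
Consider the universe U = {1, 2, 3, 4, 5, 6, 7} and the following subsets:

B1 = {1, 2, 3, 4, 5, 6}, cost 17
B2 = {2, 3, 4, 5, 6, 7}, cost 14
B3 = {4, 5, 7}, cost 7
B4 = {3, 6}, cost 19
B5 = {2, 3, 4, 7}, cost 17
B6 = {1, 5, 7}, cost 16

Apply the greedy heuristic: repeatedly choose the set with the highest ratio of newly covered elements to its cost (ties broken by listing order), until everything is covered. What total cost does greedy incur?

Pick 1: B2 adds 6 new (2, 3, 4, 5, 6, 7) at cost 14 (ratio 6/14).
Pick 2: B6 adds 1 new (1) at cost 16 (ratio 1/16).
Greedy total cost: 14 + 16 = 30. (The true optimum is 24, so greedy overshoots here.)

30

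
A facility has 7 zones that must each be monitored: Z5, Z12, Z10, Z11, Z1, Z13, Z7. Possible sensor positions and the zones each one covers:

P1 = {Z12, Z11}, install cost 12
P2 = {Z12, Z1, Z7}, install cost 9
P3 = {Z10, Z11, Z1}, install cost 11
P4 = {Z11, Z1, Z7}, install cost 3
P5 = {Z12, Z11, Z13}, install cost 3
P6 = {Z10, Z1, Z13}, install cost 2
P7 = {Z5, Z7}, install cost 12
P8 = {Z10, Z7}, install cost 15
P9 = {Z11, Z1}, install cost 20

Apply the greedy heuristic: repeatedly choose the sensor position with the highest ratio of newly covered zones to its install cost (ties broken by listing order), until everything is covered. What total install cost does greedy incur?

Pick 1: P6 adds 3 new (Z10, Z1, Z13) at install cost 2 (ratio 3/2).
Pick 2: P4 adds 2 new (Z11, Z7) at install cost 3 (ratio 2/3).
Pick 3: P5 adds 1 new (Z12) at install cost 3 (ratio 1/3).
Pick 4: P7 adds 1 new (Z5) at install cost 12 (ratio 1/12).
Greedy total install cost: 2 + 3 + 3 + 12 = 20. (The true optimum is 17, so greedy overshoots here.)

20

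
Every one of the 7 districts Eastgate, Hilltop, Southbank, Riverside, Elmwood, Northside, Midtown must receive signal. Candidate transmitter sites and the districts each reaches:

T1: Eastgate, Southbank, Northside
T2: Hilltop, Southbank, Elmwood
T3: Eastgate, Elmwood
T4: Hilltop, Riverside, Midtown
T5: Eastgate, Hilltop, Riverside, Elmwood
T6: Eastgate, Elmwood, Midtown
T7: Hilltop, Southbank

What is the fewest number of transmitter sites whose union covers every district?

T1, T2, T4 together cover {Eastgate, Hilltop, Southbank, Riverside, Elmwood, Northside, Midtown} — every district.
No 2 of the 7 transmitter sites cover everything (all 21 pairs fall short), so 3 is minimum.

3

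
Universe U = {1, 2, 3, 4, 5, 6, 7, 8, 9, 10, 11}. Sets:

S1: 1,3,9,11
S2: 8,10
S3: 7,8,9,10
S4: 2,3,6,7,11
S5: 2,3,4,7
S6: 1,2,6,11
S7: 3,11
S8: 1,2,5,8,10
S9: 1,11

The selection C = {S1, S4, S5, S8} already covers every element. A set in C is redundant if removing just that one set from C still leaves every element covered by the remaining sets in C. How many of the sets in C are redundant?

Drop S1: 9 uncovered — not redundant.
Drop S4: 6 uncovered — not redundant.
Drop S5: 4 uncovered — not redundant.
Drop S8: 5, 8, 10 uncovered — not redundant.
None of the sets in C is redundant.

0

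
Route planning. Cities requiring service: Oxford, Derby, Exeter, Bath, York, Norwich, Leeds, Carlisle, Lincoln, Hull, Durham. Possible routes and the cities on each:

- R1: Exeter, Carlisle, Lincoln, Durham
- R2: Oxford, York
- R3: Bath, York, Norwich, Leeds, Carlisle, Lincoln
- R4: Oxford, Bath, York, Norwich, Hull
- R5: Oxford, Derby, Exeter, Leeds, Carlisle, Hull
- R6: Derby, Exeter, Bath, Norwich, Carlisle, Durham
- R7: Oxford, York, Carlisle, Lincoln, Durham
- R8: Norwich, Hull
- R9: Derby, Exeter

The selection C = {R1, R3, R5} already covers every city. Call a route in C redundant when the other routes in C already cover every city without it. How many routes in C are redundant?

Drop R1: Durham uncovered — not redundant.
Drop R3: Bath, York, Norwich uncovered — not redundant.
Drop R5: Oxford, Derby, Hull uncovered — not redundant.
None of the routes in C is redundant.

0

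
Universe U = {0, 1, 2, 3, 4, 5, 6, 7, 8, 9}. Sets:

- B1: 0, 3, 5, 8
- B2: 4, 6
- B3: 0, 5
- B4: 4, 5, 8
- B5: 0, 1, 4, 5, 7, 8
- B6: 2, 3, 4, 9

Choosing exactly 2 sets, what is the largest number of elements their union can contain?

Choosing B5, B6 covers {0, 1, 2, 3, 4, 5, 7, 8, 9} — 9 elements.
No choice of 2 sets does better; here 6 is left uncovered.

9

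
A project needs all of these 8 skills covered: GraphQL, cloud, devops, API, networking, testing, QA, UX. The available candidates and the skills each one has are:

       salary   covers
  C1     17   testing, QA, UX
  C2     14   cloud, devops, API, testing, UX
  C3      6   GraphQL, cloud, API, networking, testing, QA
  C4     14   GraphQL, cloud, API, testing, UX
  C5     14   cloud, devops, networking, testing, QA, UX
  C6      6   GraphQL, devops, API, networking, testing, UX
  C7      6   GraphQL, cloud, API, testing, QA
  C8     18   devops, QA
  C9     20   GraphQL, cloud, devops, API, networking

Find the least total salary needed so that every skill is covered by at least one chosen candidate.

C3, C6 cover every skill at salary 6 + 6 = 12.
Any cover uses at least 2 candidates; among all covering selections none totals below 12.

12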